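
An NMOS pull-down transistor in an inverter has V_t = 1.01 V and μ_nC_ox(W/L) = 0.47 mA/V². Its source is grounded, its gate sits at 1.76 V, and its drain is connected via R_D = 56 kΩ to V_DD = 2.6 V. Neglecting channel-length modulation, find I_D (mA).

V_GS = V_G = 1.76 V, so V_ov = 1.76 − 1.01 = 0.75 V.
Assume saturation: I_D = ½ k_n V_ov² = 0.5 × 0.47 × 0.75² = 0.132 mA, giving V_DS = V_DD − I_D R_D = 2.6 − 0.132 × 56 = -4.8 V.
But -4.8 V < V_ov = 0.75 V, so the device is actually in triode.
In triode I_D = k_n[V_ov V_DS − ½ V_DS²] and I_D = (V_DD − V_DS)/R_D. Equating: 13.2 V_DS² − 20.74 V_DS + 2.6 = 0, giving V_DS = 0.137 V (the root below V_ov).
I_D = (2.6 − 0.137) / 56 = 0.044 mA.

I_D = 0.0440 mA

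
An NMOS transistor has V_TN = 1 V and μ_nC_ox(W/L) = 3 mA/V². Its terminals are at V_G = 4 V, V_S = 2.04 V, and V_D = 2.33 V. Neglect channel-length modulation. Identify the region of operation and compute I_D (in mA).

Triode; I_D = 0.709 mA

V_GS = V_G − V_S = 4 − 2.04 = 1.96 V; V_DS = V_D − V_S = 2.33 − 2.04 = 0.29 V.
V_ov = V_GS − V_TN = 1.96 − 1 = 0.96 V.
Since V_DS = 0.29 V < V_ov = 0.96 V, the device is in the triode region.
I_D = k_n [V_ov · V_DS − ½ V_DS²] = 3 × [0.96 × 0.29 − 0.5 × 0.29²] = 0.709 mA.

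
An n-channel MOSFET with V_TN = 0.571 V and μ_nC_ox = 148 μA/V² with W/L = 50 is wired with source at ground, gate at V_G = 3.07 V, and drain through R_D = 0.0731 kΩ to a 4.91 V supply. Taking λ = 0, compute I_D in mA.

V_GS = V_G = 3.07 V, so V_ov = 3.07 − 0.571 = 2.5 V.
k_n = μ_nC_ox · (W/L) = 7.4 mA/V².
Assume saturation: I_D = ½ k_n V_ov² = 0.5 × 7.4 × 2.5² = 23.1 mA, giving V_DS = V_DD − I_D R_D = 4.91 − 23.1 × 0.0731 = 3.22 V.
V_DS = 3.22 V ≥ V_ov = 2.5 V, confirming saturation.

I_D = 23.1 mA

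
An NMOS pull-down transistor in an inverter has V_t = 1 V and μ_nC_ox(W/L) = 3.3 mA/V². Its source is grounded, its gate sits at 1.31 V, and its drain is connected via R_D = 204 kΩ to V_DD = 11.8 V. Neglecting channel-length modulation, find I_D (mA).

V_GS = V_G = 1.31 V, so V_ov = 1.31 − 1 = 0.31 V.
Assume saturation: I_D = ½ k_n V_ov² = 0.5 × 3.3 × 0.31² = 0.159 mA, giving V_DS = V_DD − I_D R_D = 11.8 − 0.159 × 204 = -20.5 V.
But -20.5 V < V_ov = 0.31 V, so the device is actually in triode.
In triode I_D = k_n[V_ov V_DS − ½ V_DS²] and I_D = (V_DD − V_DS)/R_D. Equating: 337 V_DS² − 209.7 V_DS + 11.8 = 0, giving V_DS = 0.0626 V (the root below V_ov).
I_D = (11.8 − 0.0626) / 204 = 0.0575 mA.

I_D = 0.0575 mA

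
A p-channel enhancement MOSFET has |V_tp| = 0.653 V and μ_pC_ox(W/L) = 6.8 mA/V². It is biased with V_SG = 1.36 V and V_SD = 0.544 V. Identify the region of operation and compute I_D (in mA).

Triode; I_D = 1.61 mA

V_ov = V_SG − |V_tp| = 1.36 − 0.653 = 0.707 V.
Since V_SD = 0.544 V < V_ov = 0.707 V, the device is in the triode region.
I_D = k_p [V_ov · V_SD − ½ V_SD²] = 6.8 × [0.707 × 0.544 − 0.5 × 0.544²] = 1.61 mA.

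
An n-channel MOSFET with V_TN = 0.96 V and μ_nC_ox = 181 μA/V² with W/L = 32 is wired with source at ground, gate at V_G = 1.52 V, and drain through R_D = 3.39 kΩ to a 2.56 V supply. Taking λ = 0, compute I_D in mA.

V_GS = V_G = 1.52 V, so V_ov = 1.52 − 0.96 = 0.56 V.
k_n = μ_nC_ox · (W/L) = 5.792 mA/V².
Assume saturation: I_D = ½ k_n V_ov² = 0.5 × 5.792 × 0.56² = 0.908 mA, giving V_DS = V_DD − I_D R_D = 2.56 − 0.908 × 3.39 = -0.519 V.
But -0.519 V < V_ov = 0.56 V, so the device is actually in triode.
In triode I_D = k_n[V_ov V_DS − ½ V_DS²] and I_D = (V_DD − V_DS)/R_D. Equating: 9.82 V_DS² − 12 V_DS + 2.56 = 0, giving V_DS = 0.276 V (the root below V_ov).
I_D = (2.56 − 0.276) / 3.39 = 0.674 mA.

I_D = 0.674 mA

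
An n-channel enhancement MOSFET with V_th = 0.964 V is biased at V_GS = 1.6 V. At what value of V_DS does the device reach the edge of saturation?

V_DS,sat = 0.636 V

The boundary between triode and saturation is V_DS = V_GS − V_th = V_ov.
V_ov = 1.6 − 0.964 = 0.636 V.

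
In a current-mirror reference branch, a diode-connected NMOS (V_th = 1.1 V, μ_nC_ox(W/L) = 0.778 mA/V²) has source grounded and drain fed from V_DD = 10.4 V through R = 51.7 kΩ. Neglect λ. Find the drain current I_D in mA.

I_D = 0.167 mA

With gate tied to drain, V_GS = V_DS ≥ V_GS − V_th, so the device is in saturation.
KCL at the drain: ½ k_n (V_GS − V_th)² = (V_DD − V_GS)/R.
Let x = V_GS − 1.1. Then 20.1 x² + x − 9.3 = 0, giving x = 0.656 V (positive root), so V_GS = 1.76 V.
I_D = (V_DD − V_GS)/R = (10.4 − 1.76) / 51.7 = 0.167 mA.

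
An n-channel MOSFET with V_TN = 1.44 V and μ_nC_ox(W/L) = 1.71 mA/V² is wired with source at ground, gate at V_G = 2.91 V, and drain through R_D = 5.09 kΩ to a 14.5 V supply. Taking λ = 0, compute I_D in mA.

I_D = 1.85 mA

V_GS = V_G = 2.91 V, so V_ov = 2.91 − 1.44 = 1.47 V.
Assume saturation: I_D = ½ k_n V_ov² = 0.5 × 1.71 × 1.47² = 1.85 mA, giving V_DS = V_DD − I_D R_D = 14.5 − 1.85 × 5.09 = 5.1 V.
V_DS = 5.1 V ≥ V_ov = 1.47 V, confirming saturation.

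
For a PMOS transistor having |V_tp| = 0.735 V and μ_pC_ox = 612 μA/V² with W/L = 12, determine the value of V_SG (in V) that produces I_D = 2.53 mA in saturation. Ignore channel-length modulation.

V_SG = 1.57 V

k_p = μ_pC_ox · (W/L) = 7.344 mA/V².
In saturation I_D = ½ k_p (V_SG − |V_tp|)², so V_SG − |V_tp| = √(2 I_D / k_p) = √(2 × 2.53 / 7.344) = 0.83 V.
V_SG = 0.735 + 0.83 = 1.57 V.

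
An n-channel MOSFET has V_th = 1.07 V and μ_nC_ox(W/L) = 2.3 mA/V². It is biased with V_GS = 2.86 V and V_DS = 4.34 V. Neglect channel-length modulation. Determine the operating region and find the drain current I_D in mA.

V_ov = V_GS − V_th = 2.86 − 1.07 = 1.79 V.
Since V_DS = 4.34 V ≥ V_ov = 1.79 V, the device is in saturation.
I_D = ½ k_n V_ov² = 0.5 × 2.3 × 1.79² = 3.68 mA.

Saturation; I_D = 3.68 mA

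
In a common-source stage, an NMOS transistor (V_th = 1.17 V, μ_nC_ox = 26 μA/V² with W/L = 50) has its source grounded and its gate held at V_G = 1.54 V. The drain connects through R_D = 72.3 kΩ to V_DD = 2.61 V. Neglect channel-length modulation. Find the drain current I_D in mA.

V_GS = V_G = 1.54 V, so V_ov = 1.54 − 1.17 = 0.37 V.
k_n = μ_nC_ox · (W/L) = 1.3 mA/V².
Assume saturation: I_D = ½ k_n V_ov² = 0.5 × 1.3 × 0.37² = 0.089 mA, giving V_DS = V_DD − I_D R_D = 2.61 − 0.089 × 72.3 = -3.82 V.
But -3.82 V < V_ov = 0.37 V, so the device is actually in triode.
In triode I_D = k_n[V_ov V_DS − ½ V_DS²] and I_D = (V_DD − V_DS)/R_D. Equating: 47 V_DS² − 35.78 V_DS + 2.61 = 0, giving V_DS = 0.0817 V (the root below V_ov).
I_D = (2.61 − 0.0817) / 72.3 = 0.035 mA.

I_D = 0.0350 mA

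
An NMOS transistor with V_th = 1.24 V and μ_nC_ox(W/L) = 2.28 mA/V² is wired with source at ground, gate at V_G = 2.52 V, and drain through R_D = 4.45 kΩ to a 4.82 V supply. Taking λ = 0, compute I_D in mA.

V_GS = V_G = 2.52 V, so V_ov = 2.52 − 1.24 = 1.28 V.
Assume saturation: I_D = ½ k_n V_ov² = 0.5 × 2.28 × 1.28² = 1.87 mA, giving V_DS = V_DD − I_D R_D = 4.82 − 1.87 × 4.45 = -3.49 V.
But -3.49 V < V_ov = 1.28 V, so the device is actually in triode.
In triode I_D = k_n[V_ov V_DS − ½ V_DS²] and I_D = (V_DD − V_DS)/R_D. Equating: 5.07 V_DS² − 13.99 V_DS + 4.82 = 0, giving V_DS = 0.404 V (the root below V_ov).
I_D = (4.82 − 0.404) / 4.45 = 0.992 mA.

I_D = 0.992 mA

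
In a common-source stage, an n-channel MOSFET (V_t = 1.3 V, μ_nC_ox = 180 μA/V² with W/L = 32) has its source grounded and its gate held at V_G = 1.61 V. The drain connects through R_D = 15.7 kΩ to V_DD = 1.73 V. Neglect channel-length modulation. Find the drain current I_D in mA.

V_GS = V_G = 1.61 V, so V_ov = 1.61 − 1.3 = 0.31 V.
k_n = μ_nC_ox · (W/L) = 5.76 mA/V².
Assume saturation: I_D = ½ k_n V_ov² = 0.5 × 5.76 × 0.31² = 0.277 mA, giving V_DS = V_DD − I_D R_D = 1.73 − 0.277 × 15.7 = -2.62 V.
But -2.62 V < V_ov = 0.31 V, so the device is actually in triode.
In triode I_D = k_n[V_ov V_DS − ½ V_DS²] and I_D = (V_DD − V_DS)/R_D. Equating: 45.2 V_DS² − 29.03 V_DS + 1.73 = 0, giving V_DS = 0.0665 V (the root below V_ov).
I_D = (1.73 − 0.0665) / 15.7 = 0.106 mA.

I_D = 0.106 mA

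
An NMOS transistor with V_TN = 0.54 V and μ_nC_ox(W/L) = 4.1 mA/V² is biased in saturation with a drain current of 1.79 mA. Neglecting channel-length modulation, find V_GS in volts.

V_GS = 1.47 V

In saturation I_D = ½ k_n (V_GS − V_TN)², so V_GS − V_TN = √(2 I_D / k_n) = √(2 × 1.79 / 4.1) = 0.934 V.
V_GS = 0.54 + 0.934 = 1.47 V.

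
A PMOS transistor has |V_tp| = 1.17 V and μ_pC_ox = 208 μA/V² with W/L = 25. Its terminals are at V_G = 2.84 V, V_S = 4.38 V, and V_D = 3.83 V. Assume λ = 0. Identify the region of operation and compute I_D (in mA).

Saturation; I_D = 0.356 mA

V_SG = V_S − V_G = 4.38 − 2.84 = 1.54 V; V_SD = V_S − V_D = 4.38 − 3.83 = 0.55 V.
k_p = μ_pC_ox · (W/L) = 5.2 mA/V².
V_ov = V_SG − |V_tp| = 1.54 − 1.17 = 0.37 V.
Since V_SD = 0.55 V ≥ V_ov = 0.37 V, the device is in saturation.
I_D = ½ k_p V_ov² = 0.5 × 5.2 × 0.37² = 0.356 mA.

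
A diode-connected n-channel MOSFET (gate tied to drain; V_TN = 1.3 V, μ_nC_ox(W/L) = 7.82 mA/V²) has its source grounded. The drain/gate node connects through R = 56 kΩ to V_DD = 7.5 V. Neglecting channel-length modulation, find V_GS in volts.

V_GS = 1.47 V

With gate tied to drain, V_GS = V_DS ≥ V_GS − V_TN, so the device is in saturation.
KCL at the drain: ½ k_n (V_GS − V_TN)² = (V_DD − V_GS)/R.
Let x = V_GS − 1.3. Then 219 x² + x − 6.2 = 0, giving x = 0.166 V (positive root), so V_GS = 1.47 V.
I_D = (V_DD − V_GS)/R = (7.5 − 1.47) / 56 = 0.108 mA.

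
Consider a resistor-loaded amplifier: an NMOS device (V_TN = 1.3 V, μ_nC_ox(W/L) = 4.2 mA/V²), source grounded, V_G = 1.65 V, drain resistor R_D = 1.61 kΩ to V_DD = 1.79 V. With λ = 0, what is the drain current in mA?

I_D = 0.257 mA

V_GS = V_G = 1.65 V, so V_ov = 1.65 − 1.3 = 0.35 V.
Assume saturation: I_D = ½ k_n V_ov² = 0.5 × 4.2 × 0.35² = 0.257 mA, giving V_DS = V_DD − I_D R_D = 1.79 − 0.257 × 1.61 = 1.38 V.
V_DS = 1.38 V ≥ V_ov = 0.35 V, confirming saturation.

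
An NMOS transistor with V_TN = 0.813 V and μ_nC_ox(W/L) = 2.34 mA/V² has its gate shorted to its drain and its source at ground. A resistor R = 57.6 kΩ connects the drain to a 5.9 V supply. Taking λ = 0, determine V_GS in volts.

With gate tied to drain, V_GS = V_DS ≥ V_GS − V_TN, so the device is in saturation.
KCL at the drain: ½ k_n (V_GS − V_TN)² = (V_DD − V_GS)/R.
Let x = V_GS − 0.813. Then 67.4 x² + x − 5.087 = 0, giving x = 0.267 V (positive root), so V_GS = 1.08 V.
I_D = (V_DD − V_GS)/R = (5.9 − 1.08) / 57.6 = 0.0837 mA.

V_GS = 1.08 V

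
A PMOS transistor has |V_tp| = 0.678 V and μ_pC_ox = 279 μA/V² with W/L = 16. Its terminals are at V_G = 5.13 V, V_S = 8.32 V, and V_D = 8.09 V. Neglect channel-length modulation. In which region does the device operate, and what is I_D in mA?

Triode; I_D = 2.46 mA

V_SG = V_S − V_G = 8.32 − 5.13 = 3.19 V; V_SD = V_S − V_D = 8.32 − 8.09 = 0.23 V.
k_p = μ_pC_ox · (W/L) = 4.464 mA/V².
V_ov = V_SG − |V_tp| = 3.19 − 0.678 = 2.51 V.
Since V_SD = 0.23 V < V_ov = 2.51 V, the device is in the triode region.
I_D = k_p [V_ov · V_SD − ½ V_SD²] = 4.464 × [2.51 × 0.23 − 0.5 × 0.23²] = 2.46 mA.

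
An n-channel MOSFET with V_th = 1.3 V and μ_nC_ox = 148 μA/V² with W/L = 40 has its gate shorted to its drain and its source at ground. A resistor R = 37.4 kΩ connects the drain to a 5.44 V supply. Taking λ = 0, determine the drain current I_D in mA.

I_D = 0.106 mA

With gate tied to drain, V_GS = V_DS ≥ V_GS − V_th, so the device is in saturation.
k_n = μ_nC_ox · (W/L) = 5.92 mA/V².
KCL at the drain: ½ k_n (V_GS − V_th)² = (V_DD − V_GS)/R.
Let x = V_GS − 1.3. Then 111 x² + x − 4.14 = 0, giving x = 0.189 V (positive root), so V_GS = 1.49 V.
I_D = (V_DD − V_GS)/R = (5.44 − 1.49) / 37.4 = 0.106 mA.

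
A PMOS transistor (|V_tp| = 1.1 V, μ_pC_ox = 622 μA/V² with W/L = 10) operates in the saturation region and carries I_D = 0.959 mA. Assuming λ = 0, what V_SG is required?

V_SG = 1.66 V

k_p = μ_pC_ox · (W/L) = 6.22 mA/V².
In saturation I_D = ½ k_p (V_SG − |V_tp|)², so V_SG − |V_tp| = √(2 I_D / k_p) = √(2 × 0.959 / 6.22) = 0.555 V.
V_SG = 1.1 + 0.555 = 1.66 V.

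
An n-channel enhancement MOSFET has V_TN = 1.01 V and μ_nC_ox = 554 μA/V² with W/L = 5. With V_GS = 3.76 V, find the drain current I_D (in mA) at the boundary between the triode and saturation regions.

I_D = 10.5 mA

At the boundary V_DS = V_ov = V_GS − V_TN = 3.76 − 1.01 = 2.75 V.
k_n = μ_nC_ox · (W/L) = 2.77 mA/V².
I_D = ½ k_n V_ov² = 0.5 × 2.77 × 2.75² = 10.5 mA.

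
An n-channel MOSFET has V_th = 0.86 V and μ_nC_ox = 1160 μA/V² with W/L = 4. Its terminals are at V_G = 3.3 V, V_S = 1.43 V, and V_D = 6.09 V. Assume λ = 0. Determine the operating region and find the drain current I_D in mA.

Saturation; I_D = 2.37 mA

V_GS = V_G − V_S = 3.3 − 1.43 = 1.87 V; V_DS = V_D − V_S = 6.09 − 1.43 = 4.66 V.
k_n = μ_nC_ox · (W/L) = 4.64 mA/V².
V_ov = V_GS − V_th = 1.87 − 0.86 = 1.01 V.
Since V_DS = 4.66 V ≥ V_ov = 1.01 V, the device is in saturation.
I_D = ½ k_n V_ov² = 0.5 × 4.64 × 1.01² = 2.37 mA.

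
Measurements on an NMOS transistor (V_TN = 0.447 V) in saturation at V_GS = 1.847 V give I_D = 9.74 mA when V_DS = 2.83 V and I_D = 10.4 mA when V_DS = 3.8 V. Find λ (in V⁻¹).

With V_GS fixed, I_D ∝ (1 + λ V_DS) in saturation, so I_D2/I_D1 = (1 + λ V_DS2)/(1 + λ V_DS1).
10.4/9.74 = 1.068 = (1 + 3.8 λ)/(1 + 2.83 λ).
Solving: λ (I_D1 V_DS2 − I_D2 V_DS1) = I_D2 − I_D1, so λ = (10.4 − 9.74) / (9.74 × 3.8 − 10.4 × 2.83) = 0.66 / 7.58 = 0.0871 V⁻¹.

λ = 0.0871 V⁻¹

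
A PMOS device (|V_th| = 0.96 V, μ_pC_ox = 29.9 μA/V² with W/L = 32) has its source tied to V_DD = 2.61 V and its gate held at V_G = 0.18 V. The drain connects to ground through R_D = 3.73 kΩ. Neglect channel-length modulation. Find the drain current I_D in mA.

V_SG = V_DD − V_G = 2.61 − 0.18 = 2.43 V, so V_ov = 2.43 − 0.96 = 1.47 V.
k_p = μ_pC_ox · (W/L) = 0.9568 mA/V².
Assume saturation: I_D = ½ k_p V_ov² = 0.5 × 0.9568 × 1.47² = 1.03 mA, giving V_SD = V_DD − I_D R_D = 2.61 − 1.03 × 3.73 = -1.25 V.
But -1.25 V < V_ov = 1.47 V, so the device is actually in triode.
In triode I_D = k_p[V_ov V_SD − ½ V_SD²] and I_D = (V_DD − V_SD)/R_D. Equating: 1.78 V_SD² − 6.246 V_SD + 2.61 = 0, giving V_SD = 0.485 V (the root below V_ov).
I_D = (2.61 − 0.485) / 3.73 = 0.57 mA.

I_D = 0.570 mA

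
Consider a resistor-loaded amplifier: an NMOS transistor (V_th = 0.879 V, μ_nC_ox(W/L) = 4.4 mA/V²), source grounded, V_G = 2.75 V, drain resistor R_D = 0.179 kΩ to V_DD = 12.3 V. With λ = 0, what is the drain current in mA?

V_GS = V_G = 2.75 V, so V_ov = 2.75 − 0.879 = 1.87 V.
Assume saturation: I_D = ½ k_n V_ov² = 0.5 × 4.4 × 1.87² = 7.7 mA, giving V_DS = V_DD − I_D R_D = 12.3 − 7.7 × 0.179 = 10.9 V.
V_DS = 10.9 V ≥ V_ov = 1.87 V, confirming saturation.

I_D = 7.70 mA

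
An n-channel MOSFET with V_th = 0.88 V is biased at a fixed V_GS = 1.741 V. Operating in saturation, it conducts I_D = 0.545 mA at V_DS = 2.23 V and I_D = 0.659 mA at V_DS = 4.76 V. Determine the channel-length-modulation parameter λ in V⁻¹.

λ = 0.101 V⁻¹

With V_GS fixed, I_D ∝ (1 + λ V_DS) in saturation, so I_D2/I_D1 = (1 + λ V_DS2)/(1 + λ V_DS1).
0.659/0.545 = 1.209 = (1 + 4.76 λ)/(1 + 2.23 λ).
Solving: λ (I_D1 V_DS2 − I_D2 V_DS1) = I_D2 − I_D1, so λ = (0.659 − 0.545) / (0.545 × 4.76 − 0.659 × 2.23) = 0.114 / 1.12 = 0.101 V⁻¹.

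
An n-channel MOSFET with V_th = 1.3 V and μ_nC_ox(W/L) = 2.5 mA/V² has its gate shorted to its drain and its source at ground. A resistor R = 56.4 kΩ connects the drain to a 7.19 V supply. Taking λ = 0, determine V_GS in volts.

With gate tied to drain, V_GS = V_DS ≥ V_GS − V_th, so the device is in saturation.
KCL at the drain: ½ k_n (V_GS − V_th)² = (V_DD − V_GS)/R.
Let x = V_GS − 1.3. Then 70.5 x² + x − 5.89 = 0, giving x = 0.282 V (positive root), so V_GS = 1.58 V.
I_D = (V_DD − V_GS)/R = (7.19 − 1.58) / 56.4 = 0.0994 mA.

V_GS = 1.58 V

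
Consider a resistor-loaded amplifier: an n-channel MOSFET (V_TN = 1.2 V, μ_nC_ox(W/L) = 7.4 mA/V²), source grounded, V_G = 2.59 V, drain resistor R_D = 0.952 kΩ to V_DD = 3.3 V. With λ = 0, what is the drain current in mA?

I_D = 3.10 mA

V_GS = V_G = 2.59 V, so V_ov = 2.59 − 1.2 = 1.39 V.
Assume saturation: I_D = ½ k_n V_ov² = 0.5 × 7.4 × 1.39² = 7.15 mA, giving V_DS = V_DD − I_D R_D = 3.3 − 7.15 × 0.952 = -3.51 V.
But -3.51 V < V_ov = 1.39 V, so the device is actually in triode.
In triode I_D = k_n[V_ov V_DS − ½ V_DS²] and I_D = (V_DD − V_DS)/R_D. Equating: 3.52 V_DS² − 10.79 V_DS + 3.3 = 0, giving V_DS = 0.345 V (the root below V_ov).
I_D = (3.3 − 0.345) / 0.952 = 3.1 mA.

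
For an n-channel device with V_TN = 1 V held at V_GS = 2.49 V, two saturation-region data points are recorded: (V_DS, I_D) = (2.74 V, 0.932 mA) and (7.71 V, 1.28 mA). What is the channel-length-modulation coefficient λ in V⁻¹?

With V_GS fixed, I_D ∝ (1 + λ V_DS) in saturation, so I_D2/I_D1 = (1 + λ V_DS2)/(1 + λ V_DS1).
1.28/0.932 = 1.373 = (1 + 7.71 λ)/(1 + 2.74 λ).
Solving: λ (I_D1 V_DS2 − I_D2 V_DS1) = I_D2 − I_D1, so λ = (1.28 − 0.932) / (0.932 × 7.71 − 1.28 × 2.74) = 0.348 / 3.68 = 0.0946 V⁻¹.

λ = 0.0946 V⁻¹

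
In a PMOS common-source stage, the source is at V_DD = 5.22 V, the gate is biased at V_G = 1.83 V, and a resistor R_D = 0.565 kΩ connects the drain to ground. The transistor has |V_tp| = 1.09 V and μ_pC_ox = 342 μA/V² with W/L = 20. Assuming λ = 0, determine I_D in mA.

I_D = 8.18 mA

V_SG = V_DD − V_G = 5.22 − 1.83 = 3.39 V, so V_ov = 3.39 − 1.09 = 2.3 V.
k_p = μ_pC_ox · (W/L) = 6.84 mA/V².
Assume saturation: I_D = ½ k_p V_ov² = 0.5 × 6.84 × 2.3² = 18.1 mA, giving V_SD = V_DD − I_D R_D = 5.22 − 18.1 × 0.565 = -5 V.
But -5 V < V_ov = 2.3 V, so the device is actually in triode.
In triode I_D = k_p[V_ov V_SD − ½ V_SD²] and I_D = (V_DD − V_SD)/R_D. Equating: 1.93 V_SD² − 9.889 V_SD + 5.22 = 0, giving V_SD = 0.598 V (the root below V_ov).
I_D = (5.22 − 0.598) / 0.565 = 8.18 mA.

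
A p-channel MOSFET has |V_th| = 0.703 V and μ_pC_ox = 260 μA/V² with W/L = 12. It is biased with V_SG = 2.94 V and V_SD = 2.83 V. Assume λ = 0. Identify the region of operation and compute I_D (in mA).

Saturation; I_D = 7.81 mA

k_p = μ_pC_ox · (W/L) = 3.12 mA/V².
V_ov = V_SG − |V_th| = 2.94 − 0.703 = 2.24 V.
Since V_SD = 2.83 V ≥ V_ov = 2.24 V, the device is in saturation.
I_D = ½ k_p V_ov² = 0.5 × 3.12 × 2.24² = 7.81 mA.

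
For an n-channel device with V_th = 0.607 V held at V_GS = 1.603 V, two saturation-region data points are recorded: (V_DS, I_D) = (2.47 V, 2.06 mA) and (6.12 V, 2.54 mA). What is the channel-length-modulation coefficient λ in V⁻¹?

With V_GS fixed, I_D ∝ (1 + λ V_DS) in saturation, so I_D2/I_D1 = (1 + λ V_DS2)/(1 + λ V_DS1).
2.54/2.06 = 1.233 = (1 + 6.12 λ)/(1 + 2.47 λ).
Solving: λ (I_D1 V_DS2 − I_D2 V_DS1) = I_D2 − I_D1, so λ = (2.54 − 2.06) / (2.06 × 6.12 − 2.54 × 2.47) = 0.48 / 6.33 = 0.0758 V⁻¹.

λ = 0.0758 V⁻¹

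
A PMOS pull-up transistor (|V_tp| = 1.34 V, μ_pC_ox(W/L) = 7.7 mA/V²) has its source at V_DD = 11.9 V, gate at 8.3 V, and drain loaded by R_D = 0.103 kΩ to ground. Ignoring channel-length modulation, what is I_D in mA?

V_SG = V_DD − V_G = 11.9 − 8.3 = 3.6 V, so V_ov = 3.6 − 1.34 = 2.26 V.
Assume saturation: I_D = ½ k_p V_ov² = 0.5 × 7.7 × 2.26² = 19.7 mA, giving V_SD = V_DD − I_D R_D = 11.9 − 19.7 × 0.103 = 9.87 V.
V_SD = 9.87 V ≥ V_ov = 2.26 V, confirming saturation.

I_D = 19.7 mA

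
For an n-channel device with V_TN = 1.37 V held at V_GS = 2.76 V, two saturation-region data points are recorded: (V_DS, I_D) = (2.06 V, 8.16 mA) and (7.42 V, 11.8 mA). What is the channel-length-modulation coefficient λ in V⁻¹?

With V_GS fixed, I_D ∝ (1 + λ V_DS) in saturation, so I_D2/I_D1 = (1 + λ V_DS2)/(1 + λ V_DS1).
11.8/8.16 = 1.446 = (1 + 7.42 λ)/(1 + 2.06 λ).
Solving: λ (I_D1 V_DS2 − I_D2 V_DS1) = I_D2 − I_D1, so λ = (11.8 − 8.16) / (8.16 × 7.42 − 11.8 × 2.06) = 3.64 / 36.2 = 0.1 V⁻¹.

λ = 0.100 V⁻¹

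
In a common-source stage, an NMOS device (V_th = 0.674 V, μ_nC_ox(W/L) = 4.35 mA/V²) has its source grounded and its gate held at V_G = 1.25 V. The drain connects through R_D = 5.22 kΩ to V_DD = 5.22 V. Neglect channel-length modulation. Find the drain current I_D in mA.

V_GS = V_G = 1.25 V, so V_ov = 1.25 − 0.674 = 0.576 V.
Assume saturation: I_D = ½ k_n V_ov² = 0.5 × 4.35 × 0.576² = 0.722 mA, giving V_DS = V_DD − I_D R_D = 5.22 − 0.722 × 5.22 = 1.45 V.
V_DS = 1.45 V ≥ V_ov = 0.576 V, confirming saturation.

I_D = 0.722 mA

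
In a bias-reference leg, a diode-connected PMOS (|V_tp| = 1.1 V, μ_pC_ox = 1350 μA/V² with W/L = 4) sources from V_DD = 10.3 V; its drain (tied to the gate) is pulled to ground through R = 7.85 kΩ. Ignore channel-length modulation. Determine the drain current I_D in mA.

I_D = 1.09 mA

With gate tied to drain, V_SG = V_SD ≥ V_SG − |V_tp|, so the device is in saturation.
k_p = μ_pC_ox · (W/L) = 5.4 mA/V².
KCL at the drain: ½ k_p (V_SG − |V_tp|)² = (V_DD − V_SG)/R.
Let x = V_SG − 1.1. Then 21.2 x² + x − 9.2 = 0, giving x = 0.636 V (positive root), so V_SG = 1.74 V.
I_D = (V_DD − V_SG)/R = (10.3 − 1.74) / 7.85 = 1.09 mA.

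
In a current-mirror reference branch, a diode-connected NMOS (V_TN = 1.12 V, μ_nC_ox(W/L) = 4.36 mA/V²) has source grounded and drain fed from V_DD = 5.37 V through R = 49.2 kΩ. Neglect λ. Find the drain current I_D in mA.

With gate tied to drain, V_GS = V_DS ≥ V_GS − V_TN, so the device is in saturation.
KCL at the drain: ½ k_n (V_GS − V_TN)² = (V_DD − V_GS)/R.
Let x = V_GS − 1.12. Then 107 x² + x − 4.25 = 0, giving x = 0.194 V (positive root), so V_GS = 1.31 V.
I_D = (V_DD − V_GS)/R = (5.37 − 1.31) / 49.2 = 0.0824 mA.

I_D = 0.0824 mA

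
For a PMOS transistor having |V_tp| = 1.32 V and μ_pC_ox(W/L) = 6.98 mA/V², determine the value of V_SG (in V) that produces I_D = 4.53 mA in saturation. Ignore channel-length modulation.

V_SG = 2.46 V

In saturation I_D = ½ k_p (V_SG − |V_tp|)², so V_SG − |V_tp| = √(2 I_D / k_p) = √(2 × 4.53 / 6.98) = 1.14 V.
V_SG = 1.32 + 1.14 = 2.46 V.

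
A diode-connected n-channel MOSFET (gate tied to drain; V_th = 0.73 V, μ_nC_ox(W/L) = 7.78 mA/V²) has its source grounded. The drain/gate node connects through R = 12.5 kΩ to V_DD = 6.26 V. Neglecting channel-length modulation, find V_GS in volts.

With gate tied to drain, V_GS = V_DS ≥ V_GS − V_th, so the device is in saturation.
KCL at the drain: ½ k_n (V_GS − V_th)² = (V_DD − V_GS)/R.
Let x = V_GS − 0.73. Then 48.6 x² + x − 5.53 = 0, giving x = 0.327 V (positive root), so V_GS = 1.06 V.
I_D = (V_DD − V_GS)/R = (6.26 − 1.06) / 12.5 = 0.416 mA.

V_GS = 1.06 V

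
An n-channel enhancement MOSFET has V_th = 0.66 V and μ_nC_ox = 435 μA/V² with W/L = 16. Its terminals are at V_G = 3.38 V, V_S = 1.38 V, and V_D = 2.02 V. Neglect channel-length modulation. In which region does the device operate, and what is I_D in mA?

V_GS = V_G − V_S = 3.38 − 1.38 = 2 V; V_DS = V_D − V_S = 2.02 − 1.38 = 0.64 V.
k_n = μ_nC_ox · (W/L) = 6.96 mA/V².
V_ov = V_GS − V_th = 2 − 0.66 = 1.34 V.
Since V_DS = 0.64 V < V_ov = 1.34 V, the device is in the triode region.
I_D = k_n [V_ov · V_DS − ½ V_DS²] = 6.96 × [1.34 × 0.64 − 0.5 × 0.64²] = 4.54 mA.

Triode; I_D = 4.54 mA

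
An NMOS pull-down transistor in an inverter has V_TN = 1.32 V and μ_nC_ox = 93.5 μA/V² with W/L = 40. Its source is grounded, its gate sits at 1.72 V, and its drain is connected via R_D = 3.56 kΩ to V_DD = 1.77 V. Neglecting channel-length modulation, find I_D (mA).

V_GS = V_G = 1.72 V, so V_ov = 1.72 − 1.32 = 0.4 V.
k_n = μ_nC_ox · (W/L) = 3.74 mA/V².
Assume saturation: I_D = ½ k_n V_ov² = 0.5 × 3.74 × 0.4² = 0.299 mA, giving V_DS = V_DD − I_D R_D = 1.77 − 0.299 × 3.56 = 0.705 V.
V_DS = 0.705 V ≥ V_ov = 0.4 V, confirming saturation.

I_D = 0.299 mA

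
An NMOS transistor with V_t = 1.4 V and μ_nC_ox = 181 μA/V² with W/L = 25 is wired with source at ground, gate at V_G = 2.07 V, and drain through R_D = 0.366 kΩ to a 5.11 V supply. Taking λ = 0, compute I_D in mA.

V_GS = V_G = 2.07 V, so V_ov = 2.07 − 1.4 = 0.67 V.
k_n = μ_nC_ox · (W/L) = 4.525 mA/V².
Assume saturation: I_D = ½ k_n V_ov² = 0.5 × 4.525 × 0.67² = 1.02 mA, giving V_DS = V_DD − I_D R_D = 5.11 − 1.02 × 0.366 = 4.74 V.
V_DS = 4.74 V ≥ V_ov = 0.67 V, confirming saturation.

I_D = 1.02 mA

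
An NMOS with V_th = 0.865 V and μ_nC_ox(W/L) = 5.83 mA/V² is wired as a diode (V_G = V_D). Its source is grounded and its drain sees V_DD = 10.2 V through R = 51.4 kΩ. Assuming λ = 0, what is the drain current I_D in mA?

With gate tied to drain, V_GS = V_DS ≥ V_GS − V_th, so the device is in saturation.
KCL at the drain: ½ k_n (V_GS − V_th)² = (V_DD − V_GS)/R.
Let x = V_GS − 0.865. Then 150 x² + x − 9.335 = 0, giving x = 0.246 V (positive root), so V_GS = 1.11 V.
I_D = (V_DD − V_GS)/R = (10.2 − 1.11) / 51.4 = 0.177 mA.

I_D = 0.177 mA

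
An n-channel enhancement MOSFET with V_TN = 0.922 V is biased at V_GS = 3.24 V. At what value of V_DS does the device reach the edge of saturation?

V_DS,sat = 2.32 V

The boundary between triode and saturation is V_DS = V_GS − V_TN = V_ov.
V_ov = 3.24 − 0.922 = 2.32 V.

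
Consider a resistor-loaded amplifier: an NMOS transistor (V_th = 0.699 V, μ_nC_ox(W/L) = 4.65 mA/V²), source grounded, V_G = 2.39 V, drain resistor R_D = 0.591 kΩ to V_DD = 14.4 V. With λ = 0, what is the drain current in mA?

I_D = 6.65 mA

V_GS = V_G = 2.39 V, so V_ov = 2.39 − 0.699 = 1.69 V.
Assume saturation: I_D = ½ k_n V_ov² = 0.5 × 4.65 × 1.69² = 6.65 mA, giving V_DS = V_DD − I_D R_D = 14.4 − 6.65 × 0.591 = 10.5 V.
V_DS = 10.5 V ≥ V_ov = 1.69 V, confirming saturation.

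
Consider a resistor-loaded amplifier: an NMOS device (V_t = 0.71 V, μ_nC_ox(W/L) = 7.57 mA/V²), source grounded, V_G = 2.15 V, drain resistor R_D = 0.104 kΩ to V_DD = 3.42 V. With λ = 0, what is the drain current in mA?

I_D = 7.85 mA

V_GS = V_G = 2.15 V, so V_ov = 2.15 − 0.71 = 1.44 V.
Assume saturation: I_D = ½ k_n V_ov² = 0.5 × 7.57 × 1.44² = 7.85 mA, giving V_DS = V_DD − I_D R_D = 3.42 − 7.85 × 0.104 = 2.6 V.
V_DS = 2.6 V ≥ V_ov = 1.44 V, confirming saturation.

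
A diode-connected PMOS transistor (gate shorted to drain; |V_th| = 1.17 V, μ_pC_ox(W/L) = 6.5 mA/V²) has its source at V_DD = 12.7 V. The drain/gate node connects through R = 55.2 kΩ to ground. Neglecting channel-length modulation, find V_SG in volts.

With gate tied to drain, V_SG = V_SD ≥ V_SG − |V_th|, so the device is in saturation.
KCL at the drain: ½ k_p (V_SG − |V_th|)² = (V_DD − V_SG)/R.
Let x = V_SG − 1.17. Then 179 x² + x − 11.53 = 0, giving x = 0.251 V (positive root), so V_SG = 1.42 V.
I_D = (V_DD − V_SG)/R = (12.7 − 1.42) / 55.2 = 0.204 mA.

V_SG = 1.42 V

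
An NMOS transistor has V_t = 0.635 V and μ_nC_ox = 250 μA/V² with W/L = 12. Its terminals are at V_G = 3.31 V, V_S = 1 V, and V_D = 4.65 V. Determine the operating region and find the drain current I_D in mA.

V_GS = V_G − V_S = 3.31 − 1 = 2.31 V; V_DS = V_D − V_S = 4.65 − 1 = 3.65 V.
k_n = μ_nC_ox · (W/L) = 3 mA/V².
V_ov = V_GS − V_t = 2.31 − 0.635 = 1.68 V.
Since V_DS = 3.65 V ≥ V_ov = 1.68 V, the device is in saturation.
I_D = ½ k_n V_ov² = 0.5 × 3 × 1.68² = 4.21 mA.

Saturation; I_D = 4.21 mA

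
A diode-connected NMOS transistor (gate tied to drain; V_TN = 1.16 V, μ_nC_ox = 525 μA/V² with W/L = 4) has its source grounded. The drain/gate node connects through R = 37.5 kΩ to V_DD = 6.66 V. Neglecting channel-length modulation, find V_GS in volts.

V_GS = 1.52 V

With gate tied to drain, V_GS = V_DS ≥ V_GS − V_TN, so the device is in saturation.
k_n = μ_nC_ox · (W/L) = 2.1 mA/V².
KCL at the drain: ½ k_n (V_GS − V_TN)² = (V_DD − V_GS)/R.
Let x = V_GS − 1.16. Then 39.4 x² + x − 5.5 = 0, giving x = 0.361 V (positive root), so V_GS = 1.52 V.
I_D = (V_DD − V_GS)/R = (6.66 − 1.52) / 37.5 = 0.137 mA.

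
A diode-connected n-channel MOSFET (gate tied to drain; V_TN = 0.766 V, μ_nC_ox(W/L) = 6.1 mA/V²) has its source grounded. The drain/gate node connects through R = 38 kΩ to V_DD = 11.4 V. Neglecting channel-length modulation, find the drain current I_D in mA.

With gate tied to drain, V_GS = V_DS ≥ V_GS − V_TN, so the device is in saturation.
KCL at the drain: ½ k_n (V_GS − V_TN)² = (V_DD − V_GS)/R.
Let x = V_GS − 0.766. Then 116 x² + x − 10.63 = 0, giving x = 0.299 V (positive root), so V_GS = 1.06 V.
I_D = (V_DD − V_GS)/R = (11.4 − 1.06) / 38 = 0.272 mA.

I_D = 0.272 mA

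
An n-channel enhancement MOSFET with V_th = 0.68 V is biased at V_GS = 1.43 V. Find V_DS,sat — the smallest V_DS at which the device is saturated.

The boundary between triode and saturation is V_DS = V_GS − V_th = V_ov.
V_ov = 1.43 − 0.68 = 0.75 V.

V_DS,sat = 0.750 V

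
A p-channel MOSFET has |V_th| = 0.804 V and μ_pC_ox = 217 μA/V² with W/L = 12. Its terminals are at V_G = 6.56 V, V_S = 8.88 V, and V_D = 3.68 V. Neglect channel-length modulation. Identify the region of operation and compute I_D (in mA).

Saturation; I_D = 2.99 mA

V_SG = V_S − V_G = 8.88 − 6.56 = 2.32 V; V_SD = V_S − V_D = 8.88 − 3.68 = 5.2 V.
k_p = μ_pC_ox · (W/L) = 2.604 mA/V².
V_ov = V_SG − |V_th| = 2.32 − 0.804 = 1.52 V.
Since V_SD = 5.2 V ≥ V_ov = 1.52 V, the device is in saturation.
I_D = ½ k_p V_ov² = 0.5 × 2.604 × 1.52² = 2.99 mA.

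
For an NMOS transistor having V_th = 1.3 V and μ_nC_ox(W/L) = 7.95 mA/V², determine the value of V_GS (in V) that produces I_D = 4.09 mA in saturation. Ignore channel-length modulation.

In saturation I_D = ½ k_n (V_GS − V_th)², so V_GS − V_th = √(2 I_D / k_n) = √(2 × 4.09 / 7.95) = 1.01 V.
V_GS = 1.3 + 1.01 = 2.31 V.

V_GS = 2.31 V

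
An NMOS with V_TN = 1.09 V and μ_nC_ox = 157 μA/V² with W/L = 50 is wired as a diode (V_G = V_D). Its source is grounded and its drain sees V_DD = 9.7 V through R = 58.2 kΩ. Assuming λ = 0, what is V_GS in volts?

With gate tied to drain, V_GS = V_DS ≥ V_GS − V_TN, so the device is in saturation.
k_n = μ_nC_ox · (W/L) = 7.85 mA/V².
KCL at the drain: ½ k_n (V_GS − V_TN)² = (V_DD − V_GS)/R.
Let x = V_GS − 1.09. Then 228 x² + x − 8.61 = 0, giving x = 0.192 V (positive root), so V_GS = 1.28 V.
I_D = (V_DD − V_GS)/R = (9.7 − 1.28) / 58.2 = 0.145 mA.

V_GS = 1.28 V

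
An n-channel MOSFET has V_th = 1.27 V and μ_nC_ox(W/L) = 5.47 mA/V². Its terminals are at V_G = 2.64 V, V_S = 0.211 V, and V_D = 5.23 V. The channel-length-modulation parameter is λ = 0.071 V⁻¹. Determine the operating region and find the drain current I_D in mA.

V_GS = V_G − V_S = 2.64 − 0.211 = 2.43 V; V_DS = V_D − V_S = 5.23 − 0.211 = 5.02 V.
V_ov = V_GS − V_th = 2.43 − 1.27 = 1.16 V.
Since V_DS = 5.02 V ≥ V_ov = 1.16 V, the device is in saturation.
I_D = ½ k_n V_ov² (1 + λ V_DS) = 0.5 × 5.47 × 1.16² × (1 + 0.071 × 5.02) = 4.98 mA.

Saturation; I_D = 4.98 mA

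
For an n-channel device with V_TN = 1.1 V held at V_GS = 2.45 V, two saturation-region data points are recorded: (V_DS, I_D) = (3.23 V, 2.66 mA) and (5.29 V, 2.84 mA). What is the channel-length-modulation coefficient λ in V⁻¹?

With V_GS fixed, I_D ∝ (1 + λ V_DS) in saturation, so I_D2/I_D1 = (1 + λ V_DS2)/(1 + λ V_DS1).
2.84/2.66 = 1.068 = (1 + 5.29 λ)/(1 + 3.23 λ).
Solving: λ (I_D1 V_DS2 − I_D2 V_DS1) = I_D2 − I_D1, so λ = (2.84 − 2.66) / (2.66 × 5.29 − 2.84 × 3.23) = 0.18 / 4.9 = 0.0367 V⁻¹.

λ = 0.0367 V⁻¹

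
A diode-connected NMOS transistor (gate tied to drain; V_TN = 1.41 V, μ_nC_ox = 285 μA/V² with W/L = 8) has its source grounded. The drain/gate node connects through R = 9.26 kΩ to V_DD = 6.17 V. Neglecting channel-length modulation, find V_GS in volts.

With gate tied to drain, V_GS = V_DS ≥ V_GS − V_TN, so the device is in saturation.
k_n = μ_nC_ox · (W/L) = 2.28 mA/V².
KCL at the drain: ½ k_n (V_GS − V_TN)² = (V_DD − V_GS)/R.
Let x = V_GS − 1.41. Then 10.6 x² + x − 4.76 = 0, giving x = 0.626 V (positive root), so V_GS = 2.04 V.
I_D = (V_DD − V_GS)/R = (6.17 − 2.04) / 9.26 = 0.446 mA.

V_GS = 2.04 V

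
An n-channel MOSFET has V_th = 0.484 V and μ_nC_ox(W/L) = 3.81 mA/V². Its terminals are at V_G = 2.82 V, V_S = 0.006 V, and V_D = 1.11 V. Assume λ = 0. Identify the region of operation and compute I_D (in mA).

Triode; I_D = 7.48 mA

V_GS = V_G − V_S = 2.82 − 0.006 = 2.81 V; V_DS = V_D − V_S = 1.11 − 0.006 = 1.1 V.
V_ov = V_GS − V_th = 2.81 − 0.484 = 2.33 V.
Since V_DS = 1.1 V < V_ov = 2.33 V, the device is in the triode region.
I_D = k_n [V_ov · V_DS − ½ V_DS²] = 3.81 × [2.33 × 1.1 − 0.5 × 1.1²] = 7.48 mA.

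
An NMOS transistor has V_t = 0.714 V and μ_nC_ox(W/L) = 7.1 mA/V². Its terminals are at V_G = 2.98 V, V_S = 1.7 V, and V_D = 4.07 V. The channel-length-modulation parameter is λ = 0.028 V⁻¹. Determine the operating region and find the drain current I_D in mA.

V_GS = V_G − V_S = 2.98 − 1.7 = 1.28 V; V_DS = V_D − V_S = 4.07 − 1.7 = 2.37 V.
V_ov = V_GS − V_t = 1.28 − 0.714 = 0.566 V.
Since V_DS = 2.37 V ≥ V_ov = 0.566 V, the device is in saturation.
I_D = ½ k_n V_ov² (1 + λ V_DS) = 0.5 × 7.1 × 0.566² × (1 + 0.028 × 2.37) = 1.21 mA.

Saturation; I_D = 1.21 mA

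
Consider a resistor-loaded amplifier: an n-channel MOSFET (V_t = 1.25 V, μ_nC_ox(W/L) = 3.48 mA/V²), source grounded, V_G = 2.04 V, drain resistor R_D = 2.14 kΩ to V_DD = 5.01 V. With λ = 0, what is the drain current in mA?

V_GS = V_G = 2.04 V, so V_ov = 2.04 − 1.25 = 0.79 V.
Assume saturation: I_D = ½ k_n V_ov² = 0.5 × 3.48 × 0.79² = 1.09 mA, giving V_DS = V_DD − I_D R_D = 5.01 − 1.09 × 2.14 = 2.69 V.
V_DS = 2.69 V ≥ V_ov = 0.79 V, confirming saturation.

I_D = 1.09 mA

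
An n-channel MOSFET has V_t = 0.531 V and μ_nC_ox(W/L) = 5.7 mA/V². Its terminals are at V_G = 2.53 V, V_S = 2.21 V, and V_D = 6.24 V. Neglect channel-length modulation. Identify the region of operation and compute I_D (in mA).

V_GS = V_G − V_S = 2.53 − 2.21 = 0.32 V; V_DS = V_D − V_S = 6.24 − 2.21 = 4.03 V.
V_GS = 0.32 V < V_t = 0.531 V, so the transistor is in cutoff.

Cutoff; I_D = 0 mA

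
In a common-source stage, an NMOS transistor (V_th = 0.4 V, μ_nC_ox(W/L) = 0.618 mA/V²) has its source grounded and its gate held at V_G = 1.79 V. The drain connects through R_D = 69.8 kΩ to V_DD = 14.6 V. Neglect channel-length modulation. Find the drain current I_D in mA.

I_D = 0.205 mA

V_GS = V_G = 1.79 V, so V_ov = 1.79 − 0.4 = 1.39 V.
Assume saturation: I_D = ½ k_n V_ov² = 0.5 × 0.618 × 1.39² = 0.597 mA, giving V_DS = V_DD − I_D R_D = 14.6 − 0.597 × 69.8 = -27.1 V.
But -27.1 V < V_ov = 1.39 V, so the device is actually in triode.
In triode I_D = k_n[V_ov V_DS − ½ V_DS²] and I_D = (V_DD − V_DS)/R_D. Equating: 21.6 V_DS² − 60.96 V_DS + 14.6 = 0, giving V_DS = 0.264 V (the root below V_ov).
I_D = (14.6 − 0.264) / 69.8 = 0.205 mA.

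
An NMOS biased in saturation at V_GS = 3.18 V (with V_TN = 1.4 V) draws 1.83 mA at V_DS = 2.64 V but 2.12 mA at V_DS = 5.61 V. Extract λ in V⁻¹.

With V_GS fixed, I_D ∝ (1 + λ V_DS) in saturation, so I_D2/I_D1 = (1 + λ V_DS2)/(1 + λ V_DS1).
2.12/1.83 = 1.158 = (1 + 5.61 λ)/(1 + 2.64 λ).
Solving: λ (I_D1 V_DS2 − I_D2 V_DS1) = I_D2 − I_D1, so λ = (2.12 − 1.83) / (1.83 × 5.61 − 2.12 × 2.64) = 0.29 / 4.67 = 0.0621 V⁻¹.

λ = 0.0621 V⁻¹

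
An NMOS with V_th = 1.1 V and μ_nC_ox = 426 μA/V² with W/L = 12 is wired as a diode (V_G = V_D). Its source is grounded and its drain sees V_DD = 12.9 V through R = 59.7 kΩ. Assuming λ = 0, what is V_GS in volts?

With gate tied to drain, V_GS = V_DS ≥ V_GS − V_th, so the device is in saturation.
k_n = μ_nC_ox · (W/L) = 5.112 mA/V².
KCL at the drain: ½ k_n (V_GS − V_th)² = (V_DD − V_GS)/R.
Let x = V_GS − 1.1. Then 153 x² + x − 11.8 = 0, giving x = 0.275 V (positive root), so V_GS = 1.37 V.
I_D = (V_DD − V_GS)/R = (12.9 − 1.37) / 59.7 = 0.193 mA.

V_GS = 1.37 V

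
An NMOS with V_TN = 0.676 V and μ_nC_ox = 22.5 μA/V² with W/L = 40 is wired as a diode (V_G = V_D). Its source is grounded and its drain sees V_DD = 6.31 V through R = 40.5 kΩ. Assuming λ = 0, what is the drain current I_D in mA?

I_D = 0.126 mA

With gate tied to drain, V_GS = V_DS ≥ V_GS − V_TN, so the device is in saturation.
k_n = μ_nC_ox · (W/L) = 0.9 mA/V².
KCL at the drain: ½ k_n (V_GS − V_TN)² = (V_DD − V_GS)/R.
Let x = V_GS − 0.676. Then 18.2 x² + x − 5.634 = 0, giving x = 0.529 V (positive root), so V_GS = 1.21 V.
I_D = (V_DD − V_GS)/R = (6.31 − 1.21) / 40.5 = 0.126 mA.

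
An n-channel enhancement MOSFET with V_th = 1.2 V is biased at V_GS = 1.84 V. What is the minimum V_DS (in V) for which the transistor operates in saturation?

The boundary between triode and saturation is V_DS = V_GS − V_th = V_ov.
V_ov = 1.84 − 1.2 = 0.64 V.

V_DS,sat = 0.640 V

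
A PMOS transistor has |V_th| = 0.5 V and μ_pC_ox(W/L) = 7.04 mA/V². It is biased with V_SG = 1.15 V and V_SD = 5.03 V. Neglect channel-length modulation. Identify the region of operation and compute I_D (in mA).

V_ov = V_SG − |V_th| = 1.15 − 0.5 = 0.65 V.
Since V_SD = 5.03 V ≥ V_ov = 0.65 V, the device is in saturation.
I_D = ½ k_p V_ov² = 0.5 × 7.04 × 0.65² = 1.49 mA.

Saturation; I_D = 1.49 mA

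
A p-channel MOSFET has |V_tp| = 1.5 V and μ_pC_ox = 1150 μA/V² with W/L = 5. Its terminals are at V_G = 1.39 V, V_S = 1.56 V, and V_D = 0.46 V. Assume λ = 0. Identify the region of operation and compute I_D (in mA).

Cutoff; I_D = 0 mA

V_SG = V_S − V_G = 1.56 − 1.39 = 0.17 V; V_SD = V_S − V_D = 1.56 − 0.46 = 1.1 V.
V_SG = 0.17 V < |V_tp| = 1.5 V, so the transistor is in cutoff.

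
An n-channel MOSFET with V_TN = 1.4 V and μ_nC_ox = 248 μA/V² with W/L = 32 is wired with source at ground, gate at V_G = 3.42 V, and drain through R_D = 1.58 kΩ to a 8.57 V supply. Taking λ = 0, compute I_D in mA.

V_GS = V_G = 3.42 V, so V_ov = 3.42 − 1.4 = 2.02 V.
k_n = μ_nC_ox · (W/L) = 7.936 mA/V².
Assume saturation: I_D = ½ k_n V_ov² = 0.5 × 7.936 × 2.02² = 16.2 mA, giving V_DS = V_DD − I_D R_D = 8.57 − 16.2 × 1.58 = -17 V.
But -17 V < V_ov = 2.02 V, so the device is actually in triode.
In triode I_D = k_n[V_ov V_DS − ½ V_DS²] and I_D = (V_DD − V_DS)/R_D. Equating: 6.27 V_DS² − 26.33 V_DS + 8.57 = 0, giving V_DS = 0.356 V (the root below V_ov).
I_D = (8.57 − 0.356) / 1.58 = 5.2 mA.

I_D = 5.20 mA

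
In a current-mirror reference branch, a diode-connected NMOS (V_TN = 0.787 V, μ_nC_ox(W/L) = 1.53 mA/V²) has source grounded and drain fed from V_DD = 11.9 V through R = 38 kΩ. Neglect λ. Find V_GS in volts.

V_GS = 1.39 V

With gate tied to drain, V_GS = V_DS ≥ V_GS − V_TN, so the device is in saturation.
KCL at the drain: ½ k_n (V_GS − V_TN)² = (V_DD − V_GS)/R.
Let x = V_GS − 0.787. Then 29.1 x² + x − 11.11 = 0, giving x = 0.601 V (positive root), so V_GS = 1.39 V.
I_D = (V_DD − V_GS)/R = (11.9 − 1.39) / 38 = 0.277 mA.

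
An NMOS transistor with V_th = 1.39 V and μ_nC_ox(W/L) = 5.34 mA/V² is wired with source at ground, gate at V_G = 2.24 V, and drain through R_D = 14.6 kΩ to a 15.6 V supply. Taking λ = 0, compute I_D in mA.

V_GS = V_G = 2.24 V, so V_ov = 2.24 − 1.39 = 0.85 V.
Assume saturation: I_D = ½ k_n V_ov² = 0.5 × 5.34 × 0.85² = 1.93 mA, giving V_DS = V_DD − I_D R_D = 15.6 − 1.93 × 14.6 = -12.6 V.
But -12.6 V < V_ov = 0.85 V, so the device is actually in triode.
In triode I_D = k_n[V_ov V_DS − ½ V_DS²] and I_D = (V_DD − V_DS)/R_D. Equating: 39 V_DS² − 67.27 V_DS + 15.6 = 0, giving V_DS = 0.276 V (the root below V_ov).
I_D = (15.6 − 0.276) / 14.6 = 1.05 mA.

I_D = 1.05 mA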